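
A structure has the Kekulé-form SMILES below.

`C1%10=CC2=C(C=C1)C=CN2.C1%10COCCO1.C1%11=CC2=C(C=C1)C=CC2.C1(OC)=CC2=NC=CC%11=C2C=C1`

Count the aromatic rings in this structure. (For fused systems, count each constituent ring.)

5

The SMILES encodes a six-membered carbon ring with three alternating C=C double bonds, fused to a five-membered ring containing one N–H nitrogen and two C=C double bonds; a six-membered saturated ring with oxygens at positions 1 and 4; a six-membered carbon ring with three alternating C=C double bonds, fused to a five-membered carbon ring containing one C=C double bond and one sp³ carbon; two fused six-membered rings, each with three alternating double bonds; one ring is all carbon and the other has one ring nitrogen.
The fused 6/5-membered bicyclic (with one N–H) is a single π system with 9 sp² atoms and 10 π electrons from ring double bonds plus a heteroatom lone pair. 10 = 4(2)+2, so the system is aromatic and both rings count as aromatic (indole).
The 6-membered ring with two oxygens (1,4) has only sp³ atoms, so it is not fully conjugated — not aromatic (1,4-dioxane).
The 6-membered ring is fully conjugated (every ring atom contributes a p orbital); 3 ring double bonds give 6 π electrons. 6 = 4(1)+2, so it is aromatic (benzene ring).
The 5-membered ring has one sp³ carbon, so it is not fully conjugated — not aromatic (cyclopentene ring).
The fused 6/6-membered bicyclic (with one nitrogen) is a single π system with 10 sp² atoms and 10 π electrons from ring double bonds. 10 = 4(2)+2, so the system is aromatic and both rings count as aromatic (quinoline).
5 of the 7 rings are aromatic. Total: 5.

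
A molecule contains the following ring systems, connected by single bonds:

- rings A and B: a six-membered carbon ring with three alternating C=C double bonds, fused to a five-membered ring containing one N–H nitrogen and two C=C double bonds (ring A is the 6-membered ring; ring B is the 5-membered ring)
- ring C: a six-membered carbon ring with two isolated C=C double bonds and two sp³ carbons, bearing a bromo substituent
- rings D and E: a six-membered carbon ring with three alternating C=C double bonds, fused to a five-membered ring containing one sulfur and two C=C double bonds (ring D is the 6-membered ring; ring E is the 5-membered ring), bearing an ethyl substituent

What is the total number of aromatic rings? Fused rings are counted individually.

4

Rings A and B form a fused bicyclic system (with one N–H) with 9 sp² atoms and 10 π electrons from ring double bonds plus a heteroatom lone pair. 10 = 4(2)+2, so the system is aromatic and both rings count as aromatic (indole).
Ring C has two sp³ carbons, so it is not fully conjugated — not aromatic (1,4-cyclohexadiene).
Rings D and E form a fused bicyclic system (with one sulfur) with 9 sp² atoms and 10 π electrons from ring double bonds plus a heteroatom lone pair. 10 = 4(2)+2, so the system is aromatic and both rings count as aromatic (benzothiophene).
Aromatic: A, B, D, E. Total: 4.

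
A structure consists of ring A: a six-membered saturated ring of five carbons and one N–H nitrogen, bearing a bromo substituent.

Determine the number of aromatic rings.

0

Ring A has only sp³ atoms, so it is not fully conjugated — not aromatic (piperidine).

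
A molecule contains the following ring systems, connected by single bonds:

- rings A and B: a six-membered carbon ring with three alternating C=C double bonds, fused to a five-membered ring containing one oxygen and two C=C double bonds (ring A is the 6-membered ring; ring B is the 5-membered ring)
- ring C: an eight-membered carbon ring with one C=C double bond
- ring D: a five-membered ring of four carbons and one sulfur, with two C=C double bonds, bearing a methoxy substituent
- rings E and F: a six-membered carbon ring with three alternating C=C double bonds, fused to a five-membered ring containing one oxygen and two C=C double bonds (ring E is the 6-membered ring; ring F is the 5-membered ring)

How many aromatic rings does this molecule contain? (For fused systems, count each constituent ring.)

Rings A and B form a fused bicyclic system (with one oxygen) with 9 sp² atoms and 10 π electrons from ring double bonds plus a heteroatom lone pair. 10 = 4(2)+2, so the system is aromatic and both rings count as aromatic (benzofuran).
Ring C has six sp³ carbons, so it is not fully conjugated — not aromatic (cyclooctene).
Ring D has a continuous p-orbital overlap around the ring; 2 ring double bonds (4 π electrons) plus a heteroatom lone pair (2) give 6 π electrons. 6 = 4(1)+2, so ring D is aromatic (thiophene).
Rings E and F form a fused bicyclic system (with one oxygen) with 9 sp² atoms and 10 π electrons from ring double bonds plus a heteroatom lone pair. 10 = 4(2)+2, so the system is aromatic and both rings count as aromatic (benzofuran).
Aromatic: A, B, D, E, F. Total: 5.

5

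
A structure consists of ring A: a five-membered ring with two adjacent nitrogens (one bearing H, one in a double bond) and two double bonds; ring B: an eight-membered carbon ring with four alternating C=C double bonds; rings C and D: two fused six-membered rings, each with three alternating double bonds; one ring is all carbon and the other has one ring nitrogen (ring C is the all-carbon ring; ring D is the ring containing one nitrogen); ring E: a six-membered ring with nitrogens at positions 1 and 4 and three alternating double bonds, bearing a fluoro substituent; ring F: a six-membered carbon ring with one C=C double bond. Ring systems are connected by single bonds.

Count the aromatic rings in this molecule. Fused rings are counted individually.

4

Ring A has a continuous p-orbital overlap around the ring; 2 ring double bonds (4 π electrons) plus a heteroatom lone pair (2) give 6 π electrons. 6 = 4(1)+2, so ring A is aromatic (pyrazole).
Ring B has only sp² ring atoms; a planar conformation would have a fully conjugated π system of 8 electrons. But 8 = 4(2), which is 4n not 4n+2, so ring B is not aromatic (cyclooctatetraene) — cyclooctatetraene distorts into a non-planar tub to avoid antiaromaticity.
Rings C and D form a fused bicyclic system (with one nitrogen) with 10 sp² atoms and 10 π electrons from ring double bonds. 10 = 4(2)+2, so the system is aromatic and both rings count as aromatic (quinoline).
Ring E has a continuous p-orbital overlap around the ring; 3 ring double bonds give 6 π electrons. 6 = 4(1)+2, so ring E is aromatic (pyrazine).
Ring F has four sp³ carbons, so it is not fully conjugated — not aromatic (cyclohexene).
Aromatic: A, C, D, E. Total: 4.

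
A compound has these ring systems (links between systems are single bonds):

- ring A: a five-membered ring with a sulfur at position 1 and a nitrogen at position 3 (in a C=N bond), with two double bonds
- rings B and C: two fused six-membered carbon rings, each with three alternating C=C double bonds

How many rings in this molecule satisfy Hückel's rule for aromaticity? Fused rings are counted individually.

Ring A is planar and fully conjugated; 2 ring double bonds (4 π electrons) plus a heteroatom lone pair (2) give 6 π electrons. That satisfies 4n+2 with n=1, so ring A is aromatic (thiazole).
Rings B and C form a fused bicyclic system with 10 sp² atoms and 10 π electrons from ring double bonds. 10 = 4(2)+2, so the system is aromatic and both rings count as aromatic (naphthalene).
Aromatic: A, B, C. Total: 3.

3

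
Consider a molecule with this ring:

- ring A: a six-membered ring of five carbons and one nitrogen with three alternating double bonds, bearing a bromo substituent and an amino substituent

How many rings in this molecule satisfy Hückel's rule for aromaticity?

Ring A is fully conjugated (every ring atom contributes a p orbital); 3 ring double bonds give 6 π electrons. 6 = 4(1)+2, so ring A is aromatic (pyridine).

1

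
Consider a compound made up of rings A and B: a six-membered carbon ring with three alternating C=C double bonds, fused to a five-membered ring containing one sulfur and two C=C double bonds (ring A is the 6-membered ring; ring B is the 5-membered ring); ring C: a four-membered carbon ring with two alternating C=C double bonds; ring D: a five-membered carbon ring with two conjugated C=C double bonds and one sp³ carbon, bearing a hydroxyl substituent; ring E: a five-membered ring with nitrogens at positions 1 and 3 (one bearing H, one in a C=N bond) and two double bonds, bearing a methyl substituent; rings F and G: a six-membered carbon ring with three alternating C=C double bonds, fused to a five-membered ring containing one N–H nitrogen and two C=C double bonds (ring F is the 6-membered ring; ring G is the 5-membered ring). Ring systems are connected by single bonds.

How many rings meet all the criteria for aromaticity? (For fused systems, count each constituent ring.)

5

Rings A and B form a fused bicyclic system (with one sulfur) with 9 sp² atoms and 10 π electrons from ring double bonds plus a heteroatom lone pair. 10 = 4(2)+2, so the system is aromatic and both rings count as aromatic (benzothiophene).
Ring C has only sp² ring atoms; a planar conformation would have a fully conjugated π system of 4 electrons. But 4 = 4(1), which is 4n not 4n+2, so ring C is not aromatic (cyclobutadiene) — cyclobutadiene is antiaromatic and distorts to a rectangle.
Ring D has one sp³ carbon, so it is not fully conjugated — not aromatic (cyclopentadiene).
Ring E has a continuous p-orbital overlap around the ring; 2 ring double bonds (4 π electrons) plus a heteroatom lone pair (2) give 6 π electrons. 6 = 4(1)+2, so ring E is aromatic (imidazole).
Rings F and G form a fused bicyclic system (with one N–H) with 9 sp² atoms and 10 π electrons from ring double bonds plus a heteroatom lone pair. 10 = 4(2)+2, so the system is aromatic and both rings count as aromatic (indole).
Aromatic: A, B, E, F, G. Total: 5.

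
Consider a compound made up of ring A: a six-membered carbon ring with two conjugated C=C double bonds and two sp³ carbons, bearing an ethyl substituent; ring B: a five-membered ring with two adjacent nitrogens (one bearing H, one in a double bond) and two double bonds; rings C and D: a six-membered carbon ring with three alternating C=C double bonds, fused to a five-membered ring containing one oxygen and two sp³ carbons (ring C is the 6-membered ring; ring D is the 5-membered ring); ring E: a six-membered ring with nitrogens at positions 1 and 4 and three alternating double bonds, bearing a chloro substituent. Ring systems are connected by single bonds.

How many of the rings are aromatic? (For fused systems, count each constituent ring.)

3

Ring A has two sp³ carbons, so it is not fully conjugated — not aromatic (1,3-cyclohexadiene).
Ring B is fully conjugated (every ring atom contributes a p orbital); 2 ring double bonds (4 π electrons) plus a heteroatom lone pair (2) give 6 π electrons. 6 = 4(1)+2, so ring B is aromatic (pyrazole).
Ring C has a continuous p-orbital overlap around the ring; 3 ring double bonds give 6 π electrons. Since 6 = 4n+2 (n=1), ring C is aromatic (benzene ring).
Ring D has two sp³ carbons, so it is not fully conjugated — not aromatic (oxolane ring).
Ring E has a continuous p-orbital overlap around the ring; 3 ring double bonds give 6 π electrons. That satisfies 4n+2 with n=1, so ring E is aromatic (pyrazine).
Aromatic: B, C, E. Total: 3.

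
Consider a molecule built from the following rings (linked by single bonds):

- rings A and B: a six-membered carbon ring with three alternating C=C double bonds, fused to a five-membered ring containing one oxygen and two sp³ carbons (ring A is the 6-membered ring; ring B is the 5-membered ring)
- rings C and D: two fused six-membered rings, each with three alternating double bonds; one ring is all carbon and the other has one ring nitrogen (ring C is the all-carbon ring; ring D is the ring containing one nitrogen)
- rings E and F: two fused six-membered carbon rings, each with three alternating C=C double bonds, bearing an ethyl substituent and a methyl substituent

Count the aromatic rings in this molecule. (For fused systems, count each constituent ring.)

Ring A is planar and fully conjugated; 3 ring double bonds give 6 π electrons. Since 6 = 4n+2 (n=1), ring A is aromatic (benzene ring).
Ring B has two sp³ carbons, so it is not fully conjugated — not aromatic (oxolane ring).
Rings C and D form a fused bicyclic system (with one nitrogen) with 10 sp² atoms and 10 π electrons from ring double bonds. 10 = 4(2)+2, so the system is aromatic and both rings count as aromatic (quinoline).
Rings E and F form a fused bicyclic system with 10 sp² atoms and 10 π electrons from ring double bonds. 10 = 4(2)+2, so the system is aromatic and both rings count as aromatic (naphthalene).
Aromatic: A, C, D, E, F. Total: 5.

5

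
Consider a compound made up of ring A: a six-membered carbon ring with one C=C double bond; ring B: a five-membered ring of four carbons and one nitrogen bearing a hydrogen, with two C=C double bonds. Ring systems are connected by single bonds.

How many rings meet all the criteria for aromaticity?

Ring A has four sp³ carbons, so it is not fully conjugated — not aromatic (cyclohexene).
Ring B is fully conjugated (every ring atom contributes a p orbital); 2 ring double bonds (4 π electrons) plus a heteroatom lone pair (2) give 6 π electrons. Since 6 = 4n+2 (n=1), ring B is aromatic (pyrrole).
Aromatic: B. Total: 1.

1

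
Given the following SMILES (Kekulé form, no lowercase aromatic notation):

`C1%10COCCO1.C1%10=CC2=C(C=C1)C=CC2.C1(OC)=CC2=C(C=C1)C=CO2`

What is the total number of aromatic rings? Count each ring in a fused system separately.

3

The SMILES encodes a six-membered saturated ring with oxygens at positions 1 and 4; a six-membered carbon ring with three alternating C=C double bonds, fused to a five-membered carbon ring containing one C=C double bond and one sp³ carbon; a six-membered carbon ring with three alternating C=C double bonds, fused to a five-membered ring containing one oxygen and two C=C double bonds.
The 6-membered ring with two oxygens (1,4) has only sp³ atoms, so it is not fully conjugated — not aromatic (1,4-dioxane).
The 6-membered ring has a continuous p-orbital overlap around the ring; 3 ring double bonds give 6 π electrons. That satisfies 4n+2 with n=1, so it is aromatic (benzene ring).
The 5-membered ring has one sp³ carbon, so it is not fully conjugated — not aromatic (cyclopentene ring).
The fused 6/5-membered bicyclic (with one oxygen) is a single π system with 9 sp² atoms and 10 π electrons from ring double bonds plus a heteroatom lone pair. 10 = 4(2)+2, so the system is aromatic and both rings count as aromatic (benzofuran).
3 of the 5 rings are aromatic. Total: 3.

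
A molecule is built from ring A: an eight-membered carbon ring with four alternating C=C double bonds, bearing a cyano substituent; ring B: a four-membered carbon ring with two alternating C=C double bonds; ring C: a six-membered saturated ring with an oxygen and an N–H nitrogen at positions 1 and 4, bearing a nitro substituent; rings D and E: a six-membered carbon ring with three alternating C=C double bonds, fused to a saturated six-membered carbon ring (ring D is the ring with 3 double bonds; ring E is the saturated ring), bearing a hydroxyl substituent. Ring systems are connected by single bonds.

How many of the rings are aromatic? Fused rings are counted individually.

Ring A has only sp² ring atoms; a planar conformation would have a fully conjugated π system of 8 electrons. But 8 = 4(2), which is 4n not 4n+2, so ring A is not aromatic (cyclooctatetraene) — cyclooctatetraene distorts into a non-planar tub to avoid antiaromaticity.
Ring B has only sp² ring atoms; a planar conformation would have a fully conjugated π system of 4 electrons. But 4 = 4(1), which is 4n not 4n+2, so ring B is not aromatic (cyclobutadiene) — cyclobutadiene is antiaromatic and distorts to a rectangle.
Ring C has only sp³ atoms, so it is not fully conjugated — not aromatic (morpholine).
Ring D is fully conjugated (every ring atom contributes a p orbital); 3 ring double bonds give 6 π electrons. That satisfies 4n+2 with n=1, so ring D is aromatic (benzene ring).
Ring E has four sp³ carbons, so it is not fully conjugated — not aromatic (cyclohexane ring).
Aromatic: D. Total: 1.

1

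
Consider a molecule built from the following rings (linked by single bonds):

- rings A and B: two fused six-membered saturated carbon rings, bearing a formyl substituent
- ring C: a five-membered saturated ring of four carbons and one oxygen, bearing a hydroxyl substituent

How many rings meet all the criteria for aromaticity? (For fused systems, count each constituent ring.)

Ring A has only sp³ atoms, so it is not fully conjugated — not aromatic (cyclohexane ring).
Ring B has only sp³ atoms, so it is not fully conjugated — not aromatic (cyclohexane ring).
Ring C has only sp³ atoms, so it is not fully conjugated — not aromatic (tetrahydrofuran).
No ring is aromatic. Total: 0.

0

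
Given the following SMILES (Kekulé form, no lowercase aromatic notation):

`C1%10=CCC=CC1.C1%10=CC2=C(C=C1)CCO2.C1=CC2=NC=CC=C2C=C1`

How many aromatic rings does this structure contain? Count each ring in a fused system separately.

The SMILES encodes a six-membered carbon ring with two isolated C=C double bonds and two sp³ carbons; a six-membered carbon ring with three alternating C=C double bonds, fused to a five-membered ring containing one oxygen and two sp³ carbons; two fused six-membered rings, each with three alternating double bonds; one ring is all carbon and the other has one ring nitrogen.
The 6-membered ring has two sp³ carbons, so it is not fully conjugated — not aromatic (1,4-cyclohexadiene).
The second 6-membered ring is fully conjugated (every ring atom contributes a p orbital); 3 ring double bonds give 6 π electrons. Since 6 = 4n+2 (n=1), it is aromatic (benzene ring).
The 5-membered ring with one oxygen has two sp³ carbons, so it is not fully conjugated — not aromatic (oxolane ring).
The fused 6/6-membered bicyclic (with one nitrogen) is a single π system with 10 sp² atoms and 10 π electrons from ring double bonds. 10 = 4(2)+2, so the system is aromatic and both rings count as aromatic (quinoline).
3 of the 5 rings are aromatic. Total: 3.

3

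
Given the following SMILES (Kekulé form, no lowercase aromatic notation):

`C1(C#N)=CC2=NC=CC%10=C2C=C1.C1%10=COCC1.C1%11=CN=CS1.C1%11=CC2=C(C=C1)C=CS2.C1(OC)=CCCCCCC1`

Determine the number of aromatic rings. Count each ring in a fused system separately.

The SMILES encodes two fused six-membered rings, each with three alternating double bonds; one ring is all carbon and the other has one ring nitrogen; a five-membered ring of four carbons and one oxygen, with one C=C double bond and two sp³ carbons; a five-membered ring with a sulfur at position 1 and a nitrogen at position 3 (in a C=N bond), with two double bonds; a six-membered carbon ring with three alternating C=C double bonds, fused to a five-membered ring containing one sulfur and two C=C double bonds; an eight-membered carbon ring with one C=C double bond.
The fused 6/6-membered bicyclic (with one nitrogen) is a single π system with 10 sp² atoms and 10 π electrons from ring double bonds. 10 = 4(2)+2, so the system is aromatic and both rings count as aromatic (quinoline).
The 5-membered ring with one oxygen has two sp³ carbons, so it is not fully conjugated — not aromatic (2,3-dihydrofuran).
The 5-membered ring with one sulfur and one =N– is planar and fully conjugated; 2 ring double bonds (4 π electrons) plus a heteroatom lone pair (2) give 6 π electrons. That satisfies 4n+2 with n=1, so it is aromatic (thiazole).
The fused 6/5-membered bicyclic (with one sulfur) is a single π system with 9 sp² atoms and 10 π electrons from ring double bonds plus a heteroatom lone pair. 10 = 4(2)+2, so the system is aromatic and both rings count as aromatic (benzothiophene).
The 8-membered ring has six sp³ carbons, so it is not fully conjugated — not aromatic (cyclooctene).
5 of the 7 rings are aromatic. Total: 5.

5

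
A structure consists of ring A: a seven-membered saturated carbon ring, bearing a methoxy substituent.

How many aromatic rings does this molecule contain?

0

Ring A has only sp³ atoms, so it is not fully conjugated — not aromatic (cycloheptane).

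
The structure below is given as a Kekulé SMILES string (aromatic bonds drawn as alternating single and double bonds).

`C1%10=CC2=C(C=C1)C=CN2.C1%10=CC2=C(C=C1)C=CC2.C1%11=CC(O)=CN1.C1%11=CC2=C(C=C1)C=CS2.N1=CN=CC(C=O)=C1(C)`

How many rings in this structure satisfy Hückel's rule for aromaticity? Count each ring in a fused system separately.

The SMILES encodes a six-membered carbon ring with three alternating C=C double bonds, fused to a five-membered ring containing one N–H nitrogen and two C=C double bonds; a six-membered carbon ring with three alternating C=C double bonds, fused to a five-membered carbon ring containing one C=C double bond and one sp³ carbon; a five-membered ring of four carbons and one nitrogen bearing a hydrogen, with two C=C double bonds; a six-membered carbon ring with three alternating C=C double bonds, fused to a five-membered ring containing one sulfur and two C=C double bonds; a six-membered ring with nitrogens at positions 1 and 3 and three alternating double bonds.
The fused 6/5-membered bicyclic (with one N–H) is a single π system with 9 sp² atoms and 10 π electrons from ring double bonds plus a heteroatom lone pair. 10 = 4(2)+2, so the system is aromatic and both rings count as aromatic (indole).
The 6-membered ring is fully conjugated (every ring atom contributes a p orbital); 3 ring double bonds give 6 π electrons. Since 6 = 4n+2 (n=1), it is aromatic (benzene ring).
The 5-membered ring has one sp³ carbon, so it is not fully conjugated — not aromatic (cyclopentene ring).
The 5-membered ring with one N–H has a continuous p-orbital overlap around the ring; 2 ring double bonds (4 π electrons) plus a heteroatom lone pair (2) give 6 π electrons. 6 = 4(1)+2, so it is aromatic (pyrrole).
The fused 6/5-membered bicyclic (with one sulfur) is a single π system with 9 sp² atoms and 10 π electrons from ring double bonds plus a heteroatom lone pair. 10 = 4(2)+2, so the system is aromatic and both rings count as aromatic (benzothiophene).
The 6-membered ring with two nitrogens (1,3) has a continuous p-orbital overlap around the ring; 3 ring double bonds give 6 π electrons. That satisfies 4n+2 with n=1, so it is aromatic (pyrimidine).
7 of the 8 rings are aromatic. Total: 7.

7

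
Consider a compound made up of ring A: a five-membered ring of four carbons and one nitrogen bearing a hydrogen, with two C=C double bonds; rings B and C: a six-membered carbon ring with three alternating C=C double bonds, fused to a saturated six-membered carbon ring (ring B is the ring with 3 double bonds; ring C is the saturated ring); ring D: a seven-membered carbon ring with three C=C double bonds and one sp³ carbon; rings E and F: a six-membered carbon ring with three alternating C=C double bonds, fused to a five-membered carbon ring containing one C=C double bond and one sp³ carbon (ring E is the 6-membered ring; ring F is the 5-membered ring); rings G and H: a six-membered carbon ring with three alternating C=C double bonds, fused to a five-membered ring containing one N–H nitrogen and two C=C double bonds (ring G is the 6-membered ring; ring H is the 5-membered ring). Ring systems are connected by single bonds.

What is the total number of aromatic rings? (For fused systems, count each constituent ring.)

Ring A is fully conjugated (every ring atom contributes a p orbital); 2 ring double bonds (4 π electrons) plus a heteroatom lone pair (2) give 6 π electrons. That satisfies 4n+2 with n=1, so ring A is aromatic (pyrrole).
Ring B is fully conjugated (every ring atom contributes a p orbital); 3 ring double bonds give 6 π electrons. That satisfies 4n+2 with n=1, so ring B is aromatic (benzene ring).
Ring C has four sp³ carbons, so it is not fully conjugated — not aromatic (cyclohexane ring).
Ring D has one sp³ carbon, so it is not fully conjugated — not aromatic (cycloheptatriene).
Ring E has a continuous p-orbital overlap around the ring; 3 ring double bonds give 6 π electrons. 6 = 4(1)+2, so ring E is aromatic (benzene ring).
Ring F has one sp³ carbon, so it is not fully conjugated — not aromatic (cyclopentene ring).
Rings G and H form a fused bicyclic system (with one N–H) with 9 sp² atoms and 10 π electrons from ring double bonds plus a heteroatom lone pair. 10 = 4(2)+2, so the system is aromatic and both rings count as aromatic (indole).
Aromatic: A, B, E, G, H. Total: 5.

5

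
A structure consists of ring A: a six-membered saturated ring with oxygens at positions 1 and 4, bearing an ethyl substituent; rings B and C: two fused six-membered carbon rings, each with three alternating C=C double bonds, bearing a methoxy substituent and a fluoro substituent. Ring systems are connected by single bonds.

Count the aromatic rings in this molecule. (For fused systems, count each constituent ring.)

Ring A has only sp³ atoms, so it is not fully conjugated — not aromatic (1,4-dioxane).
Rings B and C form a fused bicyclic system with 10 sp² atoms and 10 π electrons from ring double bonds. 10 = 4(2)+2, so the system is aromatic and both rings count as aromatic (naphthalene).
Aromatic: B, C. Total: 2.

2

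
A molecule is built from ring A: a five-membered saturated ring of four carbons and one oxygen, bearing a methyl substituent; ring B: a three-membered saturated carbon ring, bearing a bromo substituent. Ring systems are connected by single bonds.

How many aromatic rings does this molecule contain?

Ring A has only sp³ atoms, so it is not fully conjugated — not aromatic (tetrahydrofuran).
Ring B has only sp³ atoms, so it is not fully conjugated — not aromatic (cyclopropane).
No ring is aromatic. Total: 0.

0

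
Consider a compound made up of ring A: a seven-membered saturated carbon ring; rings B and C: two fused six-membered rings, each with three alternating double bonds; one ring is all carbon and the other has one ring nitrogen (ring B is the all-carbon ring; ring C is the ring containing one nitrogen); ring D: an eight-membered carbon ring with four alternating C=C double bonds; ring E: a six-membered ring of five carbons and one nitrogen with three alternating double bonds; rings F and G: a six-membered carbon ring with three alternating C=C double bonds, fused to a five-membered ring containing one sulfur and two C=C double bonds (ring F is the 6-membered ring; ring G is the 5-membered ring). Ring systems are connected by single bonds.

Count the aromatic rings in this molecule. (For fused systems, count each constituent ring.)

5

Ring A has only sp³ atoms, so it is not fully conjugated — not aromatic (cycloheptane).
Rings B and C form a fused bicyclic system (with one nitrogen) with 10 sp² atoms and 10 π electrons from ring double bonds. 10 = 4(2)+2, so the system is aromatic and both rings count as aromatic (quinoline).
Ring D has only sp² ring atoms; a planar conformation would have a fully conjugated π system of 8 electrons. But 8 = 4(2), which is 4n not 4n+2, so ring D is not aromatic (cyclooctatetraene) — cyclooctatetraene distorts into a non-planar tub to avoid antiaromaticity.
Ring E is planar and fully conjugated; 3 ring double bonds give 6 π electrons. Since 6 = 4n+2 (n=1), ring E is aromatic (pyridine).
Rings F and G form a fused bicyclic system (with one sulfur) with 9 sp² atoms and 10 π electrons from ring double bonds plus a heteroatom lone pair. 10 = 4(2)+2, so the system is aromatic and both rings count as aromatic (benzothiophene).
Aromatic: B, C, E, F, G. Total: 5.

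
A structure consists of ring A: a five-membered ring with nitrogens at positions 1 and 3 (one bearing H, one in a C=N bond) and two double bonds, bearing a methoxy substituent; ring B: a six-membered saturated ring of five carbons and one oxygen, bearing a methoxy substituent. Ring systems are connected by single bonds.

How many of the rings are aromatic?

1

Ring A has a continuous p-orbital overlap around the ring; 2 ring double bonds (4 π electrons) plus a heteroatom lone pair (2) give 6 π electrons. 6 = 4(1)+2, so ring A is aromatic (imidazole).
Ring B has only sp³ atoms, so it is not fully conjugated — not aromatic (tetrahydropyran).
Aromatic: A. Total: 1.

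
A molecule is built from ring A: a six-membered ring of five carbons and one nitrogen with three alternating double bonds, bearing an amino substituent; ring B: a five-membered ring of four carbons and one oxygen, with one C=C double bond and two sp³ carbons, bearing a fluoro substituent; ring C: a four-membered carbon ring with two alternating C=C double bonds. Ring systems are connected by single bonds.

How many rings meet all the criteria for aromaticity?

1

Ring A is fully conjugated (every ring atom contributes a p orbital); 3 ring double bonds give 6 π electrons. 6 = 4(1)+2, so ring A is aromatic (pyridine).
Ring B has two sp³ carbons, so it is not fully conjugated — not aromatic (2,3-dihydrofuran).
Ring C has only sp² ring atoms; a planar conformation would have a fully conjugated π system of 4 electrons. But 4 = 4(1), which is 4n not 4n+2, so ring C is not aromatic (cyclobutadiene) — cyclobutadiene is antiaromatic and distorts to a rectangle.
Aromatic: A. Total: 1.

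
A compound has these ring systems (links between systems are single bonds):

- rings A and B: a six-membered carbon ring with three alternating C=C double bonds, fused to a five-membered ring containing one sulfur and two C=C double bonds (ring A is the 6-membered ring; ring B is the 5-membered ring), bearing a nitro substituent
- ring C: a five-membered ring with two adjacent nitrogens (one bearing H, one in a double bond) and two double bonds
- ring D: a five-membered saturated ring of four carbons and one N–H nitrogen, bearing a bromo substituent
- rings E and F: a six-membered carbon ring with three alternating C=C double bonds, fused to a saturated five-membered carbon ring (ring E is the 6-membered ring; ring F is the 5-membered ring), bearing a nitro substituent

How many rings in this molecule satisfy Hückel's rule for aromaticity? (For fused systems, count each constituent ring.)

4

Rings A and B form a fused bicyclic system (with one sulfur) with 9 sp² atoms and 10 π electrons from ring double bonds plus a heteroatom lone pair. 10 = 4(2)+2, so the system is aromatic and both rings count as aromatic (benzothiophene).
Ring C is fully conjugated (every ring atom contributes a p orbital); 2 ring double bonds (4 π electrons) plus a heteroatom lone pair (2) give 6 π electrons. That satisfies 4n+2 with n=1, so ring C is aromatic (pyrazole).
Ring D has only sp³ atoms, so it is not fully conjugated — not aromatic (pyrrolidine).
Ring E is planar and fully conjugated; 3 ring double bonds give 6 π electrons. 6 = 4(1)+2, so ring E is aromatic (benzene ring).
Ring F has three sp³ carbons, so it is not fully conjugated — not aromatic (cyclopentane ring).
Aromatic: A, B, C, E. Total: 4.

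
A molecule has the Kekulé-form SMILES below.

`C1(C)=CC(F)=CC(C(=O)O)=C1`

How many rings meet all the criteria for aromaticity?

1

The SMILES encodes a six-membered carbon ring with three alternating C=C double bonds.
The 6-membered ring is planar and fully conjugated; 3 ring double bonds give 6 π electrons. That satisfies 4n+2 with n=1, so it is aromatic (benzene).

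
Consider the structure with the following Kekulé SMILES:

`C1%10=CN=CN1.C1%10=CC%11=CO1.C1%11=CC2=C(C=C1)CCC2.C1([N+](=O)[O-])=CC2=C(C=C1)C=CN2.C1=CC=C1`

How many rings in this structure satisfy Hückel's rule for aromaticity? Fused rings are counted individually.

The SMILES encodes a five-membered ring with nitrogens at positions 1 and 3 (one bearing H, one in a C=N bond) and two double bonds; a five-membered ring of four carbons and one oxygen, with two C=C double bonds; a six-membered carbon ring with three alternating C=C double bonds, fused to a saturated five-membered carbon ring; a six-membered carbon ring with three alternating C=C double bonds, fused to a five-membered ring containing one N–H nitrogen and two C=C double bonds; a four-membered carbon ring with two alternating C=C double bonds.
The 5-membered ring with two nitrogens (one N–H, one =N–) is fully conjugated (every ring atom contributes a p orbital); 2 ring double bonds (4 π electrons) plus a heteroatom lone pair (2) give 6 π electrons. 6 = 4(1)+2, so it is aromatic (imidazole).
The 5-membered ring with one oxygen is fully conjugated (every ring atom contributes a p orbital); 2 ring double bonds (4 π electrons) plus a heteroatom lone pair (2) give 6 π electrons. 6 = 4(1)+2, so it is aromatic (furan).
The 6-membered ring is fully conjugated (every ring atom contributes a p orbital); 3 ring double bonds give 6 π electrons. 6 = 4(1)+2, so it is aromatic (benzene ring).
The 5-membered ring has three sp³ carbons, so it is not fully conjugated — not aromatic (cyclopentane ring).
The fused 6/5-membered bicyclic (with one N–H) is a single π system with 9 sp² atoms and 10 π electrons from ring double bonds plus a heteroatom lone pair. 10 = 4(2)+2, so the system is aromatic and both rings count as aromatic (indole).
The 4-membered ring has only sp² ring atoms; a planar conformation would have a fully conjugated π system of 4 electrons. But 4 = 4(1), which is 4n not 4n+2, so it is not aromatic (cyclobutadiene) — cyclobutadiene is antiaromatic and distorts to a rectangle.
5 of the 7 rings are aromatic. Total: 5.

5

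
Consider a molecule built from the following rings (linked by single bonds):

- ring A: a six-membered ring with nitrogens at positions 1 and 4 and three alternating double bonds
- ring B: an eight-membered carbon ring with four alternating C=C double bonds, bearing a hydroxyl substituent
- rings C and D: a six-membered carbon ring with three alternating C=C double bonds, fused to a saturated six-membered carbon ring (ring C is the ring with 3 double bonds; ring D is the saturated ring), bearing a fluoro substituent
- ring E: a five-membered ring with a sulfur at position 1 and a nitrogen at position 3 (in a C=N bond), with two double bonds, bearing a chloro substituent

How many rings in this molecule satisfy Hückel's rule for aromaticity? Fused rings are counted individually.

Ring A is fully conjugated (every ring atom contributes a p orbital); 3 ring double bonds give 6 π electrons. 6 = 4(1)+2, so ring A is aromatic (pyrazine).
Ring B has only sp² ring atoms; a planar conformation would have a fully conjugated π system of 8 electrons. But 8 = 4(2), which is 4n not 4n+2, so ring B is not aromatic (cyclooctatetraene) — cyclooctatetraene distorts into a non-planar tub to avoid antiaromaticity.
Ring C has a continuous p-orbital overlap around the ring; 3 ring double bonds give 6 π electrons. 6 = 4(1)+2, so ring C is aromatic (benzene ring).
Ring D has four sp³ carbons, so it is not fully conjugated — not aromatic (cyclohexane ring).
Ring E is planar and fully conjugated; 2 ring double bonds (4 π electrons) plus a heteroatom lone pair (2) give 6 π electrons. That satisfies 4n+2 with n=1, so ring E is aromatic (thiazole).
Aromatic: A, C, E. Total: 3.

3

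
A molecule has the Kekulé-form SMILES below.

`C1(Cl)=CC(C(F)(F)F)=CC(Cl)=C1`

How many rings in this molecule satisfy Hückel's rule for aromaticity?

The SMILES encodes a six-membered carbon ring with three alternating C=C double bonds.
The 6-membered ring is planar and fully conjugated; 3 ring double bonds give 6 π electrons. Since 6 = 4n+2 (n=1), it is aromatic (benzene).

1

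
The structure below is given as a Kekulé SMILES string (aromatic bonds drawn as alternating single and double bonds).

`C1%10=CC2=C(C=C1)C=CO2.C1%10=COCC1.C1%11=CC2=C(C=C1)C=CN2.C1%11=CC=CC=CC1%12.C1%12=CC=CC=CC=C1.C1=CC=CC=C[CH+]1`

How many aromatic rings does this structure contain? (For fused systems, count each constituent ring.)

The SMILES encodes a six-membered carbon ring with three alternating C=C double bonds, fused to a five-membered ring containing one oxygen and two C=C double bonds; a five-membered ring of four carbons and one oxygen, with one C=C double bond and two sp³ carbons; a six-membered carbon ring with three alternating C=C double bonds, fused to a five-membered ring containing one N–H nitrogen and two C=C double bonds; a seven-membered carbon ring with three C=C double bonds and one sp³ carbon; an eight-membered carbon ring with four alternating C=C double bonds; a seven-membered all-carbon ring bearing a positive charge on one carbon, with three C=C double bonds.
The fused 6/5-membered bicyclic (with one oxygen) is a single π system with 9 sp² atoms and 10 π electrons from ring double bonds plus a heteroatom lone pair. 10 = 4(2)+2, so the system is aromatic and both rings count as aromatic (benzofuran).
The 5-membered ring with one oxygen has two sp³ carbons, so it is not fully conjugated — not aromatic (2,3-dihydrofuran).
The fused 6/5-membered bicyclic (with one N–H) is a single π system with 9 sp² atoms and 10 π electrons from ring double bonds plus a heteroatom lone pair. 10 = 4(2)+2, so the system is aromatic and both rings count as aromatic (indole).
The 7-membered ring has one sp³ carbon, so it is not fully conjugated — not aromatic (cycloheptatriene).
The 8-membered ring has only sp² ring atoms; a planar conformation would have a fully conjugated π system of 8 electrons. But 8 = 4(2), which is 4n not 4n+2, so it is not aromatic (cyclooctatetraene) — cyclooctatetraene distorts into a non-planar tub to avoid antiaromaticity.
The second 7-membered ring has a continuous p-orbital overlap around the ring; 3 ring double bonds (6 π electrons) plus the carbocation's empty p orbital (0, but keeps the ring conjugated) give 6 π electrons. Since 6 = 4n+2 (n=1), it is aromatic (tropylium cation).
5 of the 8 rings are aromatic. Total: 5.

5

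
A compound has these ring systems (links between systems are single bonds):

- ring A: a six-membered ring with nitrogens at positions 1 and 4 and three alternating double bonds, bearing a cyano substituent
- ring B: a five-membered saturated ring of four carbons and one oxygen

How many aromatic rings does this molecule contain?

Ring A is planar and fully conjugated; 3 ring double bonds give 6 π electrons. That satisfies 4n+2 with n=1, so ring A is aromatic (pyrazine).
Ring B has only sp³ atoms, so it is not fully conjugated — not aromatic (tetrahydrofuran).
Aromatic: A. Total: 1.

1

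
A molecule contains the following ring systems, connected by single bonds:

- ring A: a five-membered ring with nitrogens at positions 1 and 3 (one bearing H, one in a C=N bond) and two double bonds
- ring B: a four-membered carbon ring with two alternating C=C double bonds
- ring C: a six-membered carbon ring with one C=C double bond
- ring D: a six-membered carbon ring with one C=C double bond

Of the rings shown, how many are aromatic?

Ring A is planar and fully conjugated; 2 ring double bonds (4 π electrons) plus a heteroatom lone pair (2) give 6 π electrons. That satisfies 4n+2 with n=1, so ring A is aromatic (imidazole).
Ring B has only sp² ring atoms; a planar conformation would have a fully conjugated π system of 4 electrons. But 4 = 4(1), which is 4n not 4n+2, so ring B is not aromatic (cyclobutadiene) — cyclobutadiene is antiaromatic and distorts to a rectangle.
Ring C has four sp³ carbons, so it is not fully conjugated — not aromatic (cyclohexene).
Ring D has four sp³ carbons, so it is not fully conjugated — not aromatic (cyclohexene).
Aromatic: A. Total: 1.

1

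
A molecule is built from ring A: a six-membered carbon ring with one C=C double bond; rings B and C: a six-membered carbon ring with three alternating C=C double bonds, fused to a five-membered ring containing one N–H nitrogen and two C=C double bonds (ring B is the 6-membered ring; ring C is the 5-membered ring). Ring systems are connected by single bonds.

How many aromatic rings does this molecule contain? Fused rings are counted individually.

2

Ring A has four sp³ carbons, so it is not fully conjugated — not aromatic (cyclohexene).
Rings B and C form a fused bicyclic system (with one N–H) with 9 sp² atoms and 10 π electrons from ring double bonds plus a heteroatom lone pair. 10 = 4(2)+2, so the system is aromatic and both rings count as aromatic (indole).
Aromatic: B, C. Total: 2.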